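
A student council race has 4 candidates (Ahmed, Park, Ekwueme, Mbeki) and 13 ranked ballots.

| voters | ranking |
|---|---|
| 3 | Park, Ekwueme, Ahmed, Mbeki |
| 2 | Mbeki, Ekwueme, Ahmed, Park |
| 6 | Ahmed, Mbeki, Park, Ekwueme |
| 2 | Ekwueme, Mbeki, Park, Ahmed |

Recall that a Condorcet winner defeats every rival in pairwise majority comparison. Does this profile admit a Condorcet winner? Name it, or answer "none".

none

Head-to-head results (13 voters):
Ahmed vs Park: Ahmed, 8–5.
Ahmed vs Ekwueme: 6 to 7, Ekwueme.
Ahmed vs Mbeki: Ahmed is ranked higher on 3+6 = 9 ballots, Mbeki on 4. Ahmed wins 9–4.
Park vs Ekwueme: 3+6 = 9 for Park, 4 for Ekwueme — Park by 9–4.
Park vs Mbeki: 3 for Park, 10 for Mbeki — Mbeki by 10–3.
Ekwueme vs Mbeki: 3+2 = 5 for Ekwueme, 8 for Mbeki — Mbeki by 8–5.
Every candidate loses at least once (Ahmed loses to Ekwueme; Park loses to Ahmed; Ekwueme loses to Park; Mbeki loses to Ahmed). The majority relation contains the cycle Ahmed beats Park beats Ekwueme beats Ahmed, so there is no Condorcet winner.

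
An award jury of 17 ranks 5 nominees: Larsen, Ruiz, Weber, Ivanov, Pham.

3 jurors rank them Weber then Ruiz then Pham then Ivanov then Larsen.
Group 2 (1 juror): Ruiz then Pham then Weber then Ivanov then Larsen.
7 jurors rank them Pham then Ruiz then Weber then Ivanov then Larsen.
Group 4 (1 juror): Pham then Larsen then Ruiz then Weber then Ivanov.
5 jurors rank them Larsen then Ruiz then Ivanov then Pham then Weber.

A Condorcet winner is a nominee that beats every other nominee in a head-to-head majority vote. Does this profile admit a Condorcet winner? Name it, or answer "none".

Ruiz

Pairwise majorities:
Larsen vs Ruiz: Larsen is ranked higher on 1+5 = 6 ballots, Ruiz on 11. Ruiz wins 11–6.
Larsen vs Weber: Larsen preferred on 1+5 = 6 ballots; Weber wins 11–6.
Larsen vs Ivanov: Larsen preferred on 1+5 = 6 ballots; Ivanov wins 11–6.
Larsen vs Pham: 5 to 12, Pham.
Ruiz vs Weber: 14 to 3, Ruiz.
Ruiz vs Ivanov: 17 to 0, Ruiz.
Ruiz vs Pham: Ruiz preferred on 3+1+5 = 9 ballots; Ruiz wins 9–8.
Weber vs Ivanov: 12 to 5, Weber.
Weber vs Pham: Weber is ranked higher on 3 ballots, Pham on 14. Pham wins 14–3.
Ivanov vs Pham: 5 for Ivanov, 12 for Pham — Pham by 12–5.
Ruiz wins every pairwise contest, so Ruiz is the Condorcet winner.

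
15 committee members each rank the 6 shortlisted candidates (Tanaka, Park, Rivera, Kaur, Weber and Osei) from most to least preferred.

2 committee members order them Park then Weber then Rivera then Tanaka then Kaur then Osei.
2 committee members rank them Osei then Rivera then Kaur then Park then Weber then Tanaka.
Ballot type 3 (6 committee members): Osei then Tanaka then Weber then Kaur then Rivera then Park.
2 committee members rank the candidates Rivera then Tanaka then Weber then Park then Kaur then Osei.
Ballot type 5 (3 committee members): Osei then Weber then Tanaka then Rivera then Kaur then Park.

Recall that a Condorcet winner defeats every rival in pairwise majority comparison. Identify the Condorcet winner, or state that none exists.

Check each pair by majority over 15 ballots:
Tanaka–Park: Tanaka 11–4.
Tanaka–Rivera: Tanaka 9–6.
Tanaka vs Kaur: Tanaka wins 13–2.
Tanaka–Weber: Tanaka 8–7.
Tanaka vs Osei: Tanaka preferred on 2+2 = 4 ballots; Osei wins 11–4.
Park vs Rivera: Park preferred on 2 ballots; Rivera wins 13–2.
Park vs Kaur: 2+2 = 4 for Park, 11 for Kaur — Kaur by 11–4.
Park vs Weber: Park preferred on 2+2 = 4 ballots; Weber wins 11–4.
Park vs Osei: Park is ranked higher on 2+2 = 4 ballots, Osei on 11. Osei wins 11–4.
Rivera vs Kaur: Rivera wins 9–6.
Rivera vs Weber: Rivera is ranked higher on 2+2 = 4 ballots, Weber on 11. Weber wins 11–4.
Rivera–Osei: Osei 11–4.
Kaur vs Weber: 2 for Kaur, 13 for Weber — Weber by 13–2.
Kaur vs Osei: Kaur preferred on 2+2 = 4 ballots; Osei wins 11–4.
Weber vs Osei: Osei wins 11–4.
Osei defeats every rival head-to-head and is the Condorcet winner.

Osei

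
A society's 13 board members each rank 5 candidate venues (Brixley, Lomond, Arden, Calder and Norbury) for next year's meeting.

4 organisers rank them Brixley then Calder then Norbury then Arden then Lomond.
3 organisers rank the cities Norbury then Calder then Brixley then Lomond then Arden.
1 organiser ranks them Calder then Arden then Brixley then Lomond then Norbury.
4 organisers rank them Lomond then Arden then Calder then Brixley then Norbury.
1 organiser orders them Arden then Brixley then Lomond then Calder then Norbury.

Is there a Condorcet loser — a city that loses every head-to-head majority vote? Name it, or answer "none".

Pairwise majorities:
Brixley vs Lomond: 4+3+1+1 = 9 for Brixley, 4 for Lomond — Brixley by 9–4.
Brixley–Arden: Brixley 7–6.
Brixley vs Calder: Calder wins 8–5.
Brixley vs Norbury: Brixley preferred on 4+1+4+1 = 10 ballots; Brixley wins 10–3.
Lomond vs Arden: Lomond, 7–6.
Lomond vs Calder: 4+1 = 5 for Lomond, 8 for Calder — Calder by 8–5.
Lomond vs Norbury: Norbury wins 7–6.
Arden vs Calder: 4+1 = 5 for Arden, 8 for Calder — Calder by 8–5.
Arden vs Norbury: Arden preferred on 1+4+1 = 6 ballots; Norbury wins 7–6.
Calder vs Norbury: Calder preferred on 4+1+4+1 = 10 ballots; Calder wins 10–3.
Arden loses to every other city — it is the Condorcet loser.

Arden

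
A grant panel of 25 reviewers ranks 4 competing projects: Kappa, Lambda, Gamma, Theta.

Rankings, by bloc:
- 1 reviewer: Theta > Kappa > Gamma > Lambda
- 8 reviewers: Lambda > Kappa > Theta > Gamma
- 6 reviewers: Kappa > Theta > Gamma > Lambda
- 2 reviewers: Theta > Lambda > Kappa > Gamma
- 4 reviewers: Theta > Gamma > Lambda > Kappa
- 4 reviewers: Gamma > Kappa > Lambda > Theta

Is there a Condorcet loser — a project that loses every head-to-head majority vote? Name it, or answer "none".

none

Pairwise majorities:
Kappa vs Lambda: 11 to 14, Lambda.
Kappa–Gamma: Kappa 17–8.
Kappa vs Theta: Kappa, 18–7.
Lambda vs Gamma: 8+2 = 10 for Lambda, 15 for Gamma — Gamma by 15–10.
Lambda vs Theta: Theta wins 13–12.
Gamma vs Theta: Theta, 21–4.
No project is winless: Kappa beats Gamma; Lambda beats Kappa; Gamma beats Lambda; Theta beats Lambda. There is no Condorcet loser.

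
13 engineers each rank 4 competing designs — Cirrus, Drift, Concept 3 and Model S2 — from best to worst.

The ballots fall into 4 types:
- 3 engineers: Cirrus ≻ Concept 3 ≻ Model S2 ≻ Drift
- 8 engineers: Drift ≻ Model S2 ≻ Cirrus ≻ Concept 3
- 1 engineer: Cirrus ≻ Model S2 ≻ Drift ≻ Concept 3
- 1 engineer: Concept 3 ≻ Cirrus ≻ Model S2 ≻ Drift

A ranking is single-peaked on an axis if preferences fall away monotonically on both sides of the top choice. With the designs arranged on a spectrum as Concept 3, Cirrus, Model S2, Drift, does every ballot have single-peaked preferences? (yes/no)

yes

Axis positions: Concept 3=1, Cirrus=2, Model S2=3, Drift=4.
Type 1 (peak Cirrus at position 2): ranking walks positions 2-1-3-4, expanding outward from the peak — single-peaked.
Type 2 (peak Drift at position 4): ranking walks positions 4-3-2-1, expanding outward from the peak — single-peaked.
Type 3 (peak Cirrus at position 2): ranking walks positions 2-3-4-1, expanding outward from the peak — single-peaked.
Type 4 (peak Concept 3 at position 1): ranking walks positions 1-2-3-4, expanding outward from the peak — single-peaked.
Every ranking is single-peaked on this axis.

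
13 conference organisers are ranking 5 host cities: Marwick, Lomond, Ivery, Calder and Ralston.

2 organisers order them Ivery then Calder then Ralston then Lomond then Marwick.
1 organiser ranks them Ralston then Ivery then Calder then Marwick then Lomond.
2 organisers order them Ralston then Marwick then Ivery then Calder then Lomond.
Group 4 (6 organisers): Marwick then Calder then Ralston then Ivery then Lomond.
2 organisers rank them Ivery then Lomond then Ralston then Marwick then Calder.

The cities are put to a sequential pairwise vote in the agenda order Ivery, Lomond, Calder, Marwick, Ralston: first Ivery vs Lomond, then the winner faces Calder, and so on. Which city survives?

Ralston

Round 1: Ivery vs Lomond — 13–0, Ivery advances.
Round 2: Ivery vs Calder — 7–6, Ivery advances.
Round 3: Ivery vs Marwick — 5–8, Marwick advances.
Round 4: Marwick vs Ralston — 6–7, Ralston advances.
Ralston survives the agenda.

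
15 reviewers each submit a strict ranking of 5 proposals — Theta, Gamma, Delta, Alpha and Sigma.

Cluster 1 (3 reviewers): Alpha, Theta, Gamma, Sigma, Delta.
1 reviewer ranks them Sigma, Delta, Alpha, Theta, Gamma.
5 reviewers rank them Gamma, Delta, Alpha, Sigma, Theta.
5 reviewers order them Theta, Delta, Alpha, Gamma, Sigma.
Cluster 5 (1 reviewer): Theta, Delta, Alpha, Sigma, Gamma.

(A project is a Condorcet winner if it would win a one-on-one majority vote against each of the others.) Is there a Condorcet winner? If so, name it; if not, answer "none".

none

Head-to-head results (15 reviewers):
Theta vs Gamma: Theta, 10–5.
Theta vs Delta: Theta, 9–6.
Theta vs Alpha: Alpha wins 9–6.
Theta vs Sigma: Theta, 9–6.
Gamma vs Delta: Gamma, 8–7.
Gamma vs Alpha: Alpha wins 10–5.
Gamma–Sigma: Gamma 13–2.
Delta vs Alpha: Delta, 12–3.
Delta vs Sigma: Delta wins 11–4.
Alpha vs Sigma: Alpha wins 14–1.
No project is unbeaten: Theta loses to Alpha; Gamma loses to Theta; Delta loses to Theta; Alpha loses to Delta; Sigma loses to Theta. In particular Theta > Delta > Alpha > Theta is a majority cycle — no Condorcet winner exists.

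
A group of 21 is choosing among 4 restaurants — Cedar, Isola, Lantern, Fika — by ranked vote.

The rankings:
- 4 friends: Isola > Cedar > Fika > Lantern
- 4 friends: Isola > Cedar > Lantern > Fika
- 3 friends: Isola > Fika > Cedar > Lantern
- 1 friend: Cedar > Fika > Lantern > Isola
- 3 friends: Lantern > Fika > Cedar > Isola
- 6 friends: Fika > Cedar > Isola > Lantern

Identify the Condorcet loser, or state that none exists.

Lantern

Pairwise majorities:
Cedar vs Isola: 10 to 11, Isola.
Cedar vs Lantern: Cedar wins 18–3.
Cedar vs Fika: Cedar is ranked higher on 4+4+1 = 9 ballots, Fika on 12. Fika wins 12–9.
Isola vs Lantern: Isola wins 17–4.
Isola vs Fika: Isola is ranked higher on 4+4+3 = 11 ballots, Fika on 10. Isola wins 11–10.
Lantern vs Fika: 7 to 14, Fika.
Lantern loses to every other restaurant — it is the Condorcet loser.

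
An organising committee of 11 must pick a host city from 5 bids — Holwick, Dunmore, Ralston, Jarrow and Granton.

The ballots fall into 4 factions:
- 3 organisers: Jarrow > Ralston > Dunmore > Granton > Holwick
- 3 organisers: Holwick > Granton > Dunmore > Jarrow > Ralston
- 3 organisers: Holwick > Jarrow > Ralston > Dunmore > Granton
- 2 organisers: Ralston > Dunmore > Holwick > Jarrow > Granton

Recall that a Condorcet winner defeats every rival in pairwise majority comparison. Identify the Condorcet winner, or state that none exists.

Holwick

Pairwise majorities:
Holwick vs Dunmore: Holwick is ranked higher on 3+3 = 6 ballots, Dunmore on 5. Holwick wins 6–5.
Holwick vs Ralston: Holwick preferred on 3+3 = 6 ballots; Holwick wins 6–5.
Holwick vs Jarrow: 3+3+2 = 8 for Holwick, 3 for Jarrow — Holwick by 8–3.
Holwick vs Granton: Holwick is ranked higher on 3+3+2 = 8 ballots, Granton on 3. Holwick wins 8–3.
Dunmore vs Ralston: Dunmore preferred on 3 ballots; Ralston wins 8–3.
Dunmore vs Jarrow: 5 to 6, Jarrow.
Dunmore vs Granton: 8 to 3, Dunmore.
Ralston vs Jarrow: 2 for Ralston, 9 for Jarrow — Jarrow by 9–2.
Ralston vs Granton: Ralston is ranked higher on 3+3+2 = 8 ballots, Granton on 3. Ralston wins 8–3.
Jarrow vs Granton: Jarrow is ranked higher on 3+3+2 = 8 ballots, Granton on 3. Jarrow wins 8–3.
Only Holwick has no losses; Holwick is the Condorcet winner.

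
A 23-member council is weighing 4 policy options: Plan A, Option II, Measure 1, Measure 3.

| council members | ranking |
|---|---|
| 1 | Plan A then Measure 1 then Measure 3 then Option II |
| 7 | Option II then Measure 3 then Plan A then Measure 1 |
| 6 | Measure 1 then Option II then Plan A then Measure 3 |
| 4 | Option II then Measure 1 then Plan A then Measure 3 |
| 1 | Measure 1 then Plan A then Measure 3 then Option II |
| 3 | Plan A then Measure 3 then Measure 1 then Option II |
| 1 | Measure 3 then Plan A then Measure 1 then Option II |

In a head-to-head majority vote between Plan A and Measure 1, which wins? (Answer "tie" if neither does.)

Ballots ranking Plan A above Measure 1: 1 + 7 + 3 + 1 = 12.
Ballots ranking Measure 1 above Plan A: 23 − 12 = 11.
Plan A wins the head-to-head 12–11.

Plan A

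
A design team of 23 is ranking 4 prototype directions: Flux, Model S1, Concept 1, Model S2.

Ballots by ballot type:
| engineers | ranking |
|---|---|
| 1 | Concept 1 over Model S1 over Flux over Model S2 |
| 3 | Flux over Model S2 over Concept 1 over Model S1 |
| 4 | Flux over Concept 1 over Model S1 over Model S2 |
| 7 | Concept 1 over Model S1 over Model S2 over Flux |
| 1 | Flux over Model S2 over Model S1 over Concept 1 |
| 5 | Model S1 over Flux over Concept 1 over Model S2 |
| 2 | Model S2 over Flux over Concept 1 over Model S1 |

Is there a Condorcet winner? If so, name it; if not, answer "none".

Head-to-head results (23 engineers):
Flux vs Model S1: Model S1, 13–10.
Flux vs Concept 1: Flux, 15–8.
Flux vs Model S2: Flux wins 14–9.
Model S1 vs Concept 1: Concept 1 wins 17–6.
Model S1–Model S2: Model S1 17–6.
Concept 1 vs Model S2: Concept 1, 17–6.
Each design drops at least one matchup (Flux loses to Model S1; Model S1 loses to Concept 1; Concept 1 loses to Flux; Model S2 loses to Flux); the cycle Flux > Concept 1 > Model S1 > Flux rules out a Condorcet winner.

none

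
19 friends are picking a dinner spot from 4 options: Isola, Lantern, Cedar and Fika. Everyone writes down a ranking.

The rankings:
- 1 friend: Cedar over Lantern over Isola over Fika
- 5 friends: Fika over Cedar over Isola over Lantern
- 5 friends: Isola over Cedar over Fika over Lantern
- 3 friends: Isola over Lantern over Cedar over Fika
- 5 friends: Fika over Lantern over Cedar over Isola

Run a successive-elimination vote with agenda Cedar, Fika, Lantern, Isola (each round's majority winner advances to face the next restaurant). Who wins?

Fika

Round 1: Cedar vs Fika — 9–10, Fika advances.
Round 2: Fika vs Lantern — 15–4, Fika advances.
Round 3: Fika vs Isola — 10–9, Fika advances.
The agenda winner is Fika.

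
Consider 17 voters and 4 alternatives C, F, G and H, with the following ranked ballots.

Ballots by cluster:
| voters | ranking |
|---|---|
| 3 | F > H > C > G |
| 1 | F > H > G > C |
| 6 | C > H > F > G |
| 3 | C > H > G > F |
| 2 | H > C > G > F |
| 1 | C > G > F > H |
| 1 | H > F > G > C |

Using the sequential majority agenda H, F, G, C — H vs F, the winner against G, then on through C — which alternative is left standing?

C

Round 1: H vs F — 12–5, H advances.
Round 2: H vs G — 16–1, H advances.
Round 3: H vs C — 7–10, C advances.
C survives the agenda.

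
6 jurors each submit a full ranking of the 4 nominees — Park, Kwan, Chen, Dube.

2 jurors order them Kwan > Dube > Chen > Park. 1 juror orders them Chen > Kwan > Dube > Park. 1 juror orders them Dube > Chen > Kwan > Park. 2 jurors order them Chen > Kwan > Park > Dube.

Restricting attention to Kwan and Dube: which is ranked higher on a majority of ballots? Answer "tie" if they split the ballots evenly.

Kwan

Ballots ranking Kwan above Dube: 2 + 1 + 2 = 5.
Ballots ranking Dube above Kwan: 6 − 5 = 1.
Kwan wins the head-to-head 5–1.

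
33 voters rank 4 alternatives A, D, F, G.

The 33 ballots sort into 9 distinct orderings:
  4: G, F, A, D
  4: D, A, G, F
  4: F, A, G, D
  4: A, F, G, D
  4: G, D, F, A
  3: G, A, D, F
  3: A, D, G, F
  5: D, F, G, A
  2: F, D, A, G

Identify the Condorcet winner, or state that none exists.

Head-to-head results (33 voters):
A–D: A 18–15.
A vs F: 14 to 19, F.
A vs G: A wins 17–16.
D vs F: D, 19–14.
D vs G: 14 to 19, G.
F vs G: G wins 18–15.
Each alternative drops at least one matchup (A loses to F; D loses to A; F loses to D; G loses to A); the cycle A > D > F > A rules out a Condorcet winner.

none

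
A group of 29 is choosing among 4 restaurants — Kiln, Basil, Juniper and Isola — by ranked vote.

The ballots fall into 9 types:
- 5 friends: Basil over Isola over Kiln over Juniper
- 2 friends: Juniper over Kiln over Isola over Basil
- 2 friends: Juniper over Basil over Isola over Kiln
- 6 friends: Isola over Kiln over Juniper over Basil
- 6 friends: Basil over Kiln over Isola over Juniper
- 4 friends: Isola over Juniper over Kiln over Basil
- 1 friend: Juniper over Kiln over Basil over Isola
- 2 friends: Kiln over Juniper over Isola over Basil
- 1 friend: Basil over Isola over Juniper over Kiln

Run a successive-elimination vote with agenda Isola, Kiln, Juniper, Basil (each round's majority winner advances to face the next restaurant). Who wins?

Round 1: Isola vs Kiln — 18–11, Isola advances.
Round 2: Isola vs Juniper — 22–7, Isola advances.
Round 3: Isola vs Basil — 14–15, Basil advances.
Basil survives the agenda.

Basil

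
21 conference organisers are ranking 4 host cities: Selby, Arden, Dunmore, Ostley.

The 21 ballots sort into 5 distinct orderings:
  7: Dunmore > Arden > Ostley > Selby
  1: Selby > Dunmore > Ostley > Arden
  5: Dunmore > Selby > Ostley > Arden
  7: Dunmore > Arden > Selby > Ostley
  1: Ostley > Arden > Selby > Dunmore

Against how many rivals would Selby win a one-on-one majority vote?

1

Selby against each rival (21 organisers):
Selby–Arden: Arden 15–6.
Selby vs Dunmore: Selby is ranked higher on 1+1 = 2 ballots, Dunmore on 19. Dunmore wins 19–2.
Selby vs Ostley: Selby preferred on 1+5+7 = 13 ballots; Selby wins 13–8.
Selby beats Ostley; loses to Arden, Dunmore — 1 pairwise win.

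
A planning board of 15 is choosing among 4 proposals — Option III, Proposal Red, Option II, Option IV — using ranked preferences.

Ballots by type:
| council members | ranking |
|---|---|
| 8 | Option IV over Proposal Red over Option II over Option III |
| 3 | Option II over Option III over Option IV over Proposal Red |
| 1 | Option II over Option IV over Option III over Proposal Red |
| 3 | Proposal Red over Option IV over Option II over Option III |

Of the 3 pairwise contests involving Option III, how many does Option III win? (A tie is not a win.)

0

Option III against each rival (15 council members):
Option III vs Proposal Red: Proposal Red, 11–4.
Option III vs Option II: Option II, 15–0.
Option III vs Option IV: Option IV wins 12–3.
Option III beats no one; loses to Proposal Red, Option II, Option IV — 0 pairwise wins.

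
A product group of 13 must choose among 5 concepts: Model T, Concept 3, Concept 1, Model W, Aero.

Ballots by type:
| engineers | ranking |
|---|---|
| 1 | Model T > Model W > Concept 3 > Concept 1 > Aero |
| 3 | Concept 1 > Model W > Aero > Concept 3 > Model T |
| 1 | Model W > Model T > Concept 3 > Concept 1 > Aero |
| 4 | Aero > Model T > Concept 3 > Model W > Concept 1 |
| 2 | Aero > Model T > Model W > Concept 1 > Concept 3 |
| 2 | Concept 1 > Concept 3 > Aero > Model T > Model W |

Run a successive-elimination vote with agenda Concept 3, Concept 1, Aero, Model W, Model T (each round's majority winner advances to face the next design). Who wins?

Model T

Round 1: Concept 3 vs Concept 1 — 6–7, Concept 1 advances.
Round 2: Concept 1 vs Aero — 7–6, Concept 1 advances.
Round 3: Concept 1 vs Model W — 5–8, Model W advances.
Round 4: Model W vs Model T — 4–9, Model T advances.
The agenda winner is Model T.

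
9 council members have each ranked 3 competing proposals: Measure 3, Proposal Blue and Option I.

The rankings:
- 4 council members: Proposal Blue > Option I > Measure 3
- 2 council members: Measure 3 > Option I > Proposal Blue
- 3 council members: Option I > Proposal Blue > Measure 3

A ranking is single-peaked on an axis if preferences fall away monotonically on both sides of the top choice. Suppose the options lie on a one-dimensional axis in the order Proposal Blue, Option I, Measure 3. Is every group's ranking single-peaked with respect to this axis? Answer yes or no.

yes

Axis positions: Proposal Blue=1, Option I=2, Measure 3=3.
Group 1 (peak Proposal Blue at position 1): ranking walks positions 1-2-3, expanding outward from the peak — single-peaked.
Group 2 (peak Measure 3 at position 3): ranking walks positions 3-2-1, expanding outward from the peak — single-peaked.
Group 3 (peak Option I at position 2): ranking walks positions 2-1-3, expanding outward from the peak — single-peaked.
Every ranking is single-peaked on this axis.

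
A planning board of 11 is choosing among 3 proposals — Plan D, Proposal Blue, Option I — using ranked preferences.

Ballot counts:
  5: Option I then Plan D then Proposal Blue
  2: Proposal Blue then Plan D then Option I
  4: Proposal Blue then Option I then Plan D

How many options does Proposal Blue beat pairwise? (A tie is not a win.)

2

Proposal Blue against each rival (11 council members):
Proposal Blue vs Plan D: Proposal Blue is ranked higher on 2+4 = 6 ballots, Plan D on 5. Proposal Blue wins 6–5.
Proposal Blue vs Option I: Proposal Blue is ranked higher on 2+4 = 6 ballots, Option I on 5. Proposal Blue wins 6–5.
Proposal Blue beats Plan D, Option I — 2 pairwise wins.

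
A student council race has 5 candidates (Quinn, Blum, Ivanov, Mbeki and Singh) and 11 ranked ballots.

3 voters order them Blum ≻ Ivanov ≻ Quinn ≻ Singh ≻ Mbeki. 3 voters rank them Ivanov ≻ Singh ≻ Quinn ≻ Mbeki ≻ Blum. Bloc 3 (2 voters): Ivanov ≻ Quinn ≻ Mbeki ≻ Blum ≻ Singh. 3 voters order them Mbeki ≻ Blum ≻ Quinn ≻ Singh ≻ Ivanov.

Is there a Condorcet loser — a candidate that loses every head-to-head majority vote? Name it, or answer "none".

none

Head-to-head results (11 voters):
Quinn–Blum: Blum 6–5.
Quinn vs Ivanov: Quinn preferred on 3 ballots; Ivanov wins 8–3.
Quinn vs Mbeki: Quinn, 8–3.
Quinn vs Singh: 8 to 3, Quinn.
Blum vs Ivanov: Blum is ranked higher on 3+3 = 6 ballots, Ivanov on 5. Blum wins 6–5.
Blum vs Mbeki: Blum is ranked higher on 3 ballots, Mbeki on 8. Mbeki wins 8–3.
Blum–Singh: Blum 8–3.
Ivanov–Mbeki: Ivanov 8–3.
Ivanov vs Singh: Ivanov wins 8–3.
Mbeki vs Singh: 5 to 6, Singh.
No candidate is winless: Quinn beats Mbeki; Blum beats Quinn; Ivanov beats Quinn; Mbeki beats Blum; Singh beats Mbeki. There is no Condorcet loser.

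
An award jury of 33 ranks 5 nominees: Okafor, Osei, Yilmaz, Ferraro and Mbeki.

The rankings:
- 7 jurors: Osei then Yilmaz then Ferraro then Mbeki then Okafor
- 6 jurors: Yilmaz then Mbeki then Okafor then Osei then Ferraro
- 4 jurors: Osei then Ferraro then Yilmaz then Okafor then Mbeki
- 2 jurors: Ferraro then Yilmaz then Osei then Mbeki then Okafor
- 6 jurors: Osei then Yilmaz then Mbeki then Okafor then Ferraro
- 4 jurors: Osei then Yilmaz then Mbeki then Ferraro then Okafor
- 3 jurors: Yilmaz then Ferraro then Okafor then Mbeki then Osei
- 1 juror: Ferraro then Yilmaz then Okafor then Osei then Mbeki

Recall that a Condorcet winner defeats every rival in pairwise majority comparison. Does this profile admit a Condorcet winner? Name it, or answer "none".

Osei

Check each pair by majority over 33 ballots:
Okafor vs Osei: Okafor preferred on 6+3+1 = 10 ballots; Osei wins 23–10.
Okafor vs Yilmaz: 0 to 33, Yilmaz.
Okafor vs Ferraro: Okafor is ranked higher on 6+6 = 12 ballots, Ferraro on 21. Ferraro wins 21–12.
Okafor vs Mbeki: 4+3+1 = 8 for Okafor, 25 for Mbeki — Mbeki by 25–8.
Osei vs Yilmaz: Osei wins 21–12.
Osei vs Ferraro: 27 to 6, Osei.
Osei vs Mbeki: Osei wins 24–9.
Yilmaz–Ferraro: Yilmaz 26–7.
Yilmaz vs Mbeki: Yilmaz, 33–0.
Ferraro–Mbeki: Ferraro 17–16.
Osei defeats every rival head-to-head and is the Condorcet winner.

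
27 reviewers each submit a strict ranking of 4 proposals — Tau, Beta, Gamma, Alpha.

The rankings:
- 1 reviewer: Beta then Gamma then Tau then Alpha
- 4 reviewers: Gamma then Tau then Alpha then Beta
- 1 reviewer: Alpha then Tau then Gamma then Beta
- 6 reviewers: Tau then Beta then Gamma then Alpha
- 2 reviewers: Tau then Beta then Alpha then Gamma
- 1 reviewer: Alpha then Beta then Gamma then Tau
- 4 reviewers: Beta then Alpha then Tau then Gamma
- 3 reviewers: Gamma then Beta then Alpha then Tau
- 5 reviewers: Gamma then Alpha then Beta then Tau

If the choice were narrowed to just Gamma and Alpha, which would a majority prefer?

Ballots ranking Gamma above Alpha: 1 + 4 + 6 + 3 + 5 = 19.
Ballots ranking Alpha above Gamma: 27 − 19 = 8.
Gamma wins the head-to-head 19–8.

Gamma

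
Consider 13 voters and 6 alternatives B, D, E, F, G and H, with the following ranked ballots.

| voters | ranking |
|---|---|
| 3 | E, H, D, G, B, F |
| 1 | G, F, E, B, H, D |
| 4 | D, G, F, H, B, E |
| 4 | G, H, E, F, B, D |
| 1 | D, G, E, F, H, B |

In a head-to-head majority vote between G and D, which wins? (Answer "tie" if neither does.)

D

Ballots ranking G above D: 1 + 4 = 5.
Ballots ranking D above G: 13 − 5 = 8.
D wins the head-to-head 8–5.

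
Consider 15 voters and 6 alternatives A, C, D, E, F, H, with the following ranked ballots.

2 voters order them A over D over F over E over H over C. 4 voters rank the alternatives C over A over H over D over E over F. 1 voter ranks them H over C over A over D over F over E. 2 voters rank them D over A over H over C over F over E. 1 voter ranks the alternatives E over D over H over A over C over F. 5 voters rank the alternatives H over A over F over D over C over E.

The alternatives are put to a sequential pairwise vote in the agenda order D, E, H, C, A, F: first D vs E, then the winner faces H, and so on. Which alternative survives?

Round 1: D vs E — 14–1, D advances.
Round 2: D vs H — 5–10, H advances.
Round 3: H vs C — 11–4, H advances.
Round 4: H vs A — 7–8, A advances.
Round 5: A vs F — 15–0, A advances.
The agenda winner is A.

A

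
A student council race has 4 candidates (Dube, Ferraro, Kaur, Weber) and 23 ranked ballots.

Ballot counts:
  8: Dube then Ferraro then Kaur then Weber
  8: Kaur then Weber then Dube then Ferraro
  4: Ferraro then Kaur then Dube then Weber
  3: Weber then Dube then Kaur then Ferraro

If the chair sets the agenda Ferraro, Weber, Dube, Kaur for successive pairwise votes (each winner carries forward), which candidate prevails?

Kaur

Round 1: Ferraro vs Weber — 12–11, Ferraro advances.
Round 2: Ferraro vs Dube — 4–19, Dube advances.
Round 3: Dube vs Kaur — 11–12, Kaur advances.
Kaur survives the agenda.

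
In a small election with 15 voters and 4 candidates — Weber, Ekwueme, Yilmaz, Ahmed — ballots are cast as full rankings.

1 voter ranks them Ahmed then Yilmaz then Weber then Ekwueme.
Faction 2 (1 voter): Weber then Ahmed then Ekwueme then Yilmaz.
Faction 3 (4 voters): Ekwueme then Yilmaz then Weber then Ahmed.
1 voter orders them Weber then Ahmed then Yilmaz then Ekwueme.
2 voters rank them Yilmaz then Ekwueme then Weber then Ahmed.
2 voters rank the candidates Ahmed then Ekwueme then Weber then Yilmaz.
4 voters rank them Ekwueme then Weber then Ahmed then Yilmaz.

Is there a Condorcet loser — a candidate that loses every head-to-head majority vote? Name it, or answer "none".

Pairwise majorities:
Weber vs Ekwueme: Ekwueme, 12–3.
Weber vs Yilmaz: Weber preferred on 1+1+2+4 = 8 ballots; Weber wins 8–7.
Weber vs Ahmed: Weber is ranked higher on 1+4+1+2+4 = 12 ballots, Ahmed on 3. Weber wins 12–3.
Ekwueme vs Yilmaz: 11 to 4, Ekwueme.
Ekwueme vs Ahmed: Ekwueme is ranked higher on 4+2+4 = 10 ballots, Ahmed on 5. Ekwueme wins 10–5.
Yilmaz vs Ahmed: Ahmed wins 9–6.
Only Yilmaz has no wins; Yilmaz is the Condorcet loser.

Yilmaz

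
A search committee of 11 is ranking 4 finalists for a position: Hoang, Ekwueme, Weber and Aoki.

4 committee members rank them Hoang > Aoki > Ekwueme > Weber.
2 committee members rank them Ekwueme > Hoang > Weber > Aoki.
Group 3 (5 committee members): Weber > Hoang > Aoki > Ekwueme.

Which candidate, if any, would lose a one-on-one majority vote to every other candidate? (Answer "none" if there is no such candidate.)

none

Head-to-head results (11 committee members):
Hoang vs Ekwueme: 4+5 = 9 for Hoang, 2 for Ekwueme — Hoang by 9–2.
Hoang–Weber: Hoang 6–5.
Hoang vs Aoki: Hoang wins 11–0.
Ekwueme vs Weber: Ekwueme is ranked higher on 4+2 = 6 ballots, Weber on 5. Ekwueme wins 6–5.
Ekwueme vs Aoki: Aoki, 9–2.
Weber vs Aoki: Weber, 7–4.
Every candidate wins at least one matchup (Hoang beats Ekwueme; Ekwueme beats Weber; Weber beats Aoki; Aoki beats Ekwueme), so there is no Condorcet loser.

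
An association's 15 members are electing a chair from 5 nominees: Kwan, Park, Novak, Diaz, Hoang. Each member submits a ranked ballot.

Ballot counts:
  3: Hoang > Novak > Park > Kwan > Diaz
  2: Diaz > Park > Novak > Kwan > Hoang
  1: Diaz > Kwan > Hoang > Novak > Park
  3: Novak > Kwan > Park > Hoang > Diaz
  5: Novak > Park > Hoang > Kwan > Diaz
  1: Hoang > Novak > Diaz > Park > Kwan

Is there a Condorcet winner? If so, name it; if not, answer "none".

Novak

Check each pair by majority over 15 ballots:
Kwan–Park: Park 11–4.
Kwan vs Novak: Novak wins 14–1.
Kwan–Diaz: Kwan 11–4.
Kwan–Hoang: Hoang 9–6.
Park vs Novak: Novak wins 13–2.
Park vs Diaz: Park, 11–4.
Park vs Hoang: Park wins 10–5.
Novak–Diaz: Novak 12–3.
Novak vs Hoang: Novak, 10–5.
Diaz vs Hoang: Hoang wins 12–3.
Novak defeats every rival head-to-head and is the Condorcet winner.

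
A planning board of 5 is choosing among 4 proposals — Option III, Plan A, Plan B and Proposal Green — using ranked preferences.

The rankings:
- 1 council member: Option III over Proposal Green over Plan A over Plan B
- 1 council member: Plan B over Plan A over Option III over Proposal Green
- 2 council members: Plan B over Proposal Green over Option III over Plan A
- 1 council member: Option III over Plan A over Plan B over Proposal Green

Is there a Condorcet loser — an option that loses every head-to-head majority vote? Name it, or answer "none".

Plan A

Pairwise majorities:
Option III vs Plan A: Option III is ranked higher on 1+2+1 = 4 ballots, Plan A on 1. Option III wins 4–1.
Option III vs Plan B: Plan B, 3–2.
Option III vs Proposal Green: Option III, 3–2.
Plan A vs Plan B: 2 to 3, Plan B.
Plan A vs Proposal Green: Proposal Green, 3–2.
Plan B–Proposal Green: Plan B 4–1.
Plan A is beaten in every head-to-head and is the Condorcet loser.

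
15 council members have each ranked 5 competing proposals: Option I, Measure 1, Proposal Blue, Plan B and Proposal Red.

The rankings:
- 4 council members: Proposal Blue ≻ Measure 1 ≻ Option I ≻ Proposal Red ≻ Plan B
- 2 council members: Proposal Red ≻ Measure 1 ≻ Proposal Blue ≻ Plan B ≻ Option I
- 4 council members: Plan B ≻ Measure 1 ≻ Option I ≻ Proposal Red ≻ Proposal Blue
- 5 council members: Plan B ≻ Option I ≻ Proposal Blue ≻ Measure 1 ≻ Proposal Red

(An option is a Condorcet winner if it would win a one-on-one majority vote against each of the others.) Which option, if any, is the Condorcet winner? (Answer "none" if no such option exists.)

Plan B

Head-to-head results (15 council members):
Option I–Measure 1: Measure 1 10–5.
Option I–Proposal Blue: Option I 9–6.
Option I vs Plan B: Plan B wins 11–4.
Option I vs Proposal Red: Option I, 13–2.
Measure 1–Proposal Blue: Proposal Blue 9–6.
Measure 1–Plan B: Plan B 9–6.
Measure 1–Proposal Red: Measure 1 13–2.
Proposal Blue vs Plan B: Plan B, 9–6.
Proposal Blue–Proposal Red: Proposal Blue 9–6.
Plan B–Proposal Red: Plan B 9–6.
Plan B beats each of Option I, Measure 1, Proposal Blue, Proposal Red — Plan B is the Condorcet winner.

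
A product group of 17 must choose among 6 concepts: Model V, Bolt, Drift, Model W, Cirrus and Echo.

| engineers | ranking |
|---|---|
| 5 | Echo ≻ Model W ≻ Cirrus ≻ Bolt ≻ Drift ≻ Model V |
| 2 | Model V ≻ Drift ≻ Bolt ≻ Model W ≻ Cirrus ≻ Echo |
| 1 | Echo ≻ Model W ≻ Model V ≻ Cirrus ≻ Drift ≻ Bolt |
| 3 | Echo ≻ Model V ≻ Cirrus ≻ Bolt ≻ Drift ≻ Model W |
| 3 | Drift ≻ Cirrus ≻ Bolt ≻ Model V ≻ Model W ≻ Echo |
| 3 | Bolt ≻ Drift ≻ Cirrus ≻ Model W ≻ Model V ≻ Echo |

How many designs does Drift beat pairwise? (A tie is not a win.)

2

Drift against each rival (17 engineers):
Drift vs Model V: Drift is ranked higher on 5+3+3 = 11 ballots, Model V on 6. Drift wins 11–6.
Drift vs Bolt: 6 to 11, Bolt.
Drift vs Model W: Drift is ranked higher on 2+3+3+3 = 11 ballots, Model W on 6. Drift wins 11–6.
Drift vs Cirrus: Cirrus, 9–8.
Drift–Echo: Echo 9–8.
Drift beats Model V, Model W; loses to Bolt, Cirrus, Echo — 2 pairwise wins.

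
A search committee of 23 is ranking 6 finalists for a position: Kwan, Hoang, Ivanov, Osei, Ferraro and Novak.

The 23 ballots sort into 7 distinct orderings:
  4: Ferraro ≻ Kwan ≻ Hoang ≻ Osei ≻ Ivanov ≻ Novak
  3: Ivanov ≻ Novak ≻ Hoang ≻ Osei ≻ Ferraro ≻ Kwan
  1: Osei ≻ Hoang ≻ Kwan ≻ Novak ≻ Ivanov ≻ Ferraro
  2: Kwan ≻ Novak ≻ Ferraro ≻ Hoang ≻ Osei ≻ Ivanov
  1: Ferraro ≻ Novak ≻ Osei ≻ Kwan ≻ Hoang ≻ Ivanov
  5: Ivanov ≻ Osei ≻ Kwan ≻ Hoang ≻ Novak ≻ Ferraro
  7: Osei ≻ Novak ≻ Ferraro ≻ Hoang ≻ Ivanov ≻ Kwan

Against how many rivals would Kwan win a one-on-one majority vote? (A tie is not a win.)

2

Kwan against each rival (23 committee members):
Kwan vs Hoang: Kwan, 12–11.
Kwan–Ivanov: Ivanov 15–8.
Kwan vs Osei: Osei, 17–6.
Kwan vs Ferraro: Ferraro, 15–8.
Kwan vs Novak: Kwan, 12–11.
Kwan beats Hoang, Novak; loses to Ivanov, Osei, Ferraro — 2 pairwise wins.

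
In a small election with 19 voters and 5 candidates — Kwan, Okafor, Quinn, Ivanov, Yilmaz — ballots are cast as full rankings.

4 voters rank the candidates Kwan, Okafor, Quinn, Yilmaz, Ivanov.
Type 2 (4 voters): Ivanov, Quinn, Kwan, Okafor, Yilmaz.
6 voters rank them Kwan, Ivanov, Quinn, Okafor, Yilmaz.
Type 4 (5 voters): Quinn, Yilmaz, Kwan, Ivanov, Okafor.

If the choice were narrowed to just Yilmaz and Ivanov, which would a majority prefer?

Ivanov

Ballots ranking Yilmaz above Ivanov: 4 + 5 = 9.
Ballots ranking Ivanov above Yilmaz: 19 − 9 = 10.
Ivanov wins the head-to-head 10–9.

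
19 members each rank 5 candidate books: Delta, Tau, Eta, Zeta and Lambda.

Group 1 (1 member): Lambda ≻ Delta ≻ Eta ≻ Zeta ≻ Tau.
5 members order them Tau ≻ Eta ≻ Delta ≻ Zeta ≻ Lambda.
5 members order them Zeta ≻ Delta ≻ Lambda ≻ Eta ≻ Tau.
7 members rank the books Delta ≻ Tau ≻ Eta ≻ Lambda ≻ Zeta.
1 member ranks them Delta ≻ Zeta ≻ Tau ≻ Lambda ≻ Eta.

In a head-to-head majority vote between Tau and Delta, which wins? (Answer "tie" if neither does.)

Ballots ranking Tau above Delta: 5.
Ballots ranking Delta above Tau: 19 − 5 = 14.
Delta wins the head-to-head 14–5.

Delta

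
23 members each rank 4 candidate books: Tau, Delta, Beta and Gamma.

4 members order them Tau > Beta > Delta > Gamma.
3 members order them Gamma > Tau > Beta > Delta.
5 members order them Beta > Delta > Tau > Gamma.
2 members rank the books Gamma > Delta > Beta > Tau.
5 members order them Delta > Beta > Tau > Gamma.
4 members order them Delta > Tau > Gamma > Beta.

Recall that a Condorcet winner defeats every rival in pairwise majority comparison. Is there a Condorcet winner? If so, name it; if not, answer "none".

Head-to-head results (23 members):
Tau vs Delta: 4+3 = 7 for Tau, 16 for Delta — Delta by 16–7.
Tau–Beta: Beta 12–11.
Tau vs Gamma: 18 to 5, Tau.
Delta vs Beta: Beta, 12–11.
Delta vs Gamma: Delta is ranked higher on 4+5+5+4 = 18 ballots, Gamma on 5. Delta wins 18–5.
Beta vs Gamma: Beta preferred on 4+5+5 = 14 ballots; Beta wins 14–9.
Beta wins every pairwise contest, so Beta is the Condorcet winner.

Beta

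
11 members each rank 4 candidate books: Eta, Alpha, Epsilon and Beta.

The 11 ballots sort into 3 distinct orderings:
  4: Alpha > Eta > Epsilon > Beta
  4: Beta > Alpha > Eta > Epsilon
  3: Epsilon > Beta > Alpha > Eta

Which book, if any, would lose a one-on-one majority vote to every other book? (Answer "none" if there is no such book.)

none

Pairwise majorities:
Eta vs Alpha: 0 for Eta, 11 for Alpha — Alpha by 11–0.
Eta vs Epsilon: Eta wins 8–3.
Eta vs Beta: 4 to 7, Beta.
Alpha vs Epsilon: Alpha is ranked higher on 4+4 = 8 ballots, Epsilon on 3. Alpha wins 8–3.
Alpha vs Beta: Alpha is ranked higher on 4 ballots, Beta on 7. Beta wins 7–4.
Epsilon vs Beta: Epsilon, 7–4.
No book is winless: Eta beats Epsilon; Alpha beats Eta; Epsilon beats Beta; Beta beats Eta. There is no Condorcet loser.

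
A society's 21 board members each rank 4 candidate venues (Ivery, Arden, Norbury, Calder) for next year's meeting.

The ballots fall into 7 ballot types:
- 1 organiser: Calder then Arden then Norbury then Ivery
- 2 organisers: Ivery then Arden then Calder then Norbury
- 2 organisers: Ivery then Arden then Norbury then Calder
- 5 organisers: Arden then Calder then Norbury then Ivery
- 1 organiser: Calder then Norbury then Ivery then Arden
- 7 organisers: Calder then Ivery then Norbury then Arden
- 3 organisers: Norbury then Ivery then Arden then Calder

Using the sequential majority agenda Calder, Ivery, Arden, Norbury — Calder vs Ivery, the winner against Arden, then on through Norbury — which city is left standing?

Norbury

Round 1: Calder vs Ivery — 14–7, Calder advances.
Round 2: Calder vs Arden — 9–12, Arden advances.
Round 3: Arden vs Norbury — 10–11, Norbury advances.
Norbury survives the agenda.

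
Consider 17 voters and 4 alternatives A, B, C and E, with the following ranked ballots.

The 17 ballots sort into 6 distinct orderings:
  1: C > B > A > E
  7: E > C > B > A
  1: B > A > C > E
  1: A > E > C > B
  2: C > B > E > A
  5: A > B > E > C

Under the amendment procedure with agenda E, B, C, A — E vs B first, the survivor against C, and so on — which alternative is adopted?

C

Round 1: E vs B — 8–9, B advances.
Round 2: B vs C — 6–11, C advances.
Round 3: C vs A — 10–7, C advances.
The agenda winner is C.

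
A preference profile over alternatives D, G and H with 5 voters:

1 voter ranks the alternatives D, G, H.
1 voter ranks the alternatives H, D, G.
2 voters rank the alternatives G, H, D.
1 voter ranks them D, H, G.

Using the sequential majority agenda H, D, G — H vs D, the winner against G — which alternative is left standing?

Round 1: H vs D — 3–2, H advances.
Round 2: H vs G — 2–3, G advances.
G survives the agenda.

G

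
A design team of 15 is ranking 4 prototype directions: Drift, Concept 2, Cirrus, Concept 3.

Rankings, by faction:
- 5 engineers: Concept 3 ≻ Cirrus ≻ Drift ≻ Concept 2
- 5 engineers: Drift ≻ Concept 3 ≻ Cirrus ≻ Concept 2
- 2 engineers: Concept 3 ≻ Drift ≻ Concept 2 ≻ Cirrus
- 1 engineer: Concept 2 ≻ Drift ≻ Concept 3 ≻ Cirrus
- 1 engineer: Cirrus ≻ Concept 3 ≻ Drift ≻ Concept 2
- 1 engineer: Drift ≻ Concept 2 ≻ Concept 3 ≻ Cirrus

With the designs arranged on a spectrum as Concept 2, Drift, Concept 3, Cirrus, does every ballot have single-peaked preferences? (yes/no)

yes

Axis positions: Concept 2=1, Drift=2, Concept 3=3, Cirrus=4.
Faction 1 (peak Concept 3 at position 3): ranking walks positions 3-4-2-1, expanding outward from the peak — single-peaked.
Faction 2 (peak Drift at position 2): ranking walks positions 2-3-4-1, expanding outward from the peak — single-peaked.
Faction 3 (peak Concept 3 at position 3): ranking walks positions 3-2-1-4, expanding outward from the peak — single-peaked.
Faction 4 (peak Concept 2 at position 1): ranking walks positions 1-2-3-4, expanding outward from the peak — single-peaked.
Faction 5 (peak Cirrus at position 4): ranking walks positions 4-3-2-1, expanding outward from the peak — single-peaked.
Faction 6 (peak Drift at position 2): ranking walks positions 2-1-3-4, expanding outward from the peak — single-peaked.
Every ranking is single-peaked on this axis.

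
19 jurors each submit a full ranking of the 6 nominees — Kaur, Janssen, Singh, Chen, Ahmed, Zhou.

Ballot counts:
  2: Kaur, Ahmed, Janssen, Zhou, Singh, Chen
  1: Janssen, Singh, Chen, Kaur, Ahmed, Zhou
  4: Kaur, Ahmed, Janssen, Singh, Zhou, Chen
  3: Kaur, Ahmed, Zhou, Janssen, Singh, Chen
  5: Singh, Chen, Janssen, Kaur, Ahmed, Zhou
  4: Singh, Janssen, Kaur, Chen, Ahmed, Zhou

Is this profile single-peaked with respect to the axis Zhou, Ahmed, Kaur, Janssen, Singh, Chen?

Axis positions: Zhou=1, Ahmed=2, Kaur=3, Janssen=4, Singh=5, Chen=6.
Bloc 1 (peak Kaur at position 3): ranking walks positions 3-2-4-1-5-6, expanding outward from the peak — single-peaked.
Bloc 2 (peak Janssen at position 4): ranking walks positions 4-5-6-3-2-1, expanding outward from the peak — single-peaked.
Bloc 3 (peak Kaur at position 3): ranking walks positions 3-2-4-5-1-6, expanding outward from the peak — single-peaked.
Bloc 4 (peak Kaur at position 3): ranking walks positions 3-2-1-4-5-6, expanding outward from the peak — single-peaked.
Bloc 5 (peak Singh at position 5): ranking walks positions 5-6-4-3-2-1, expanding outward from the peak — single-peaked.
Bloc 6 (peak Singh at position 5): ranking walks positions 5-4-3-6-2-1, expanding outward from the peak — single-peaked.
Every ranking is single-peaked on this axis.

yes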